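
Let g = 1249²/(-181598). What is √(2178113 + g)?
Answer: √71829164791647654/181598 ≈ 1475.8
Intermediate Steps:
g = -1560001/181598 (g = 1560001*(-1/181598) = -1560001/181598 ≈ -8.5904)
√(2178113 + g) = √(2178113 - 1560001/181598) = √(395539404573/181598) = √71829164791647654/181598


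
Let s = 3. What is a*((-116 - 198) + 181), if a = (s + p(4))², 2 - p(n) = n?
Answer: -133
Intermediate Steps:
p(n) = 2 - n
a = 1 (a = (3 + (2 - 1*4))² = (3 + (2 - 4))² = (3 - 2)² = 1² = 1)
a*((-116 - 198) + 181) = 1*((-116 - 198) + 181) = 1*(-314 + 181) = 1*(-133) = -133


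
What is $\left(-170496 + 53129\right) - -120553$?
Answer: $3186$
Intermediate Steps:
$\left(-170496 + 53129\right) - -120553 = -117367 + 120553 = 3186$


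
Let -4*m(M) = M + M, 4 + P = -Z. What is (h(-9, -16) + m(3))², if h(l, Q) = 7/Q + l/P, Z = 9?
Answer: 67081/43264 ≈ 1.5505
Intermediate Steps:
P = -13 (P = -4 - 1*9 = -4 - 9 = -13)
h(l, Q) = 7/Q - l/13 (h(l, Q) = 7/Q + l/(-13) = 7/Q + l*(-1/13) = 7/Q - l/13)
m(M) = -M/2 (m(M) = -(M + M)/4 = -M/2)
(h(-9, -16) + m(3))² = ((7/(-16) - 1/13*(-9)) - ½*3)² = ((7*(-1/16) + 9/13) - 3/2)² = ((-7/16 + 9/13) - 3/2)² = (53/208 - 3/2)² = (-259/208)² = 67081/43264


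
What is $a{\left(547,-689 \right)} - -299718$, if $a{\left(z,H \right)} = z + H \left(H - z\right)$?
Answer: $1151869$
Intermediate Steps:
$a{\left(547,-689 \right)} - -299718 = \left(547 + \left(-689\right)^{2} - \left(-689\right) 547\right) - -299718 = \left(547 + 474721 + 376883\right) + 299718 = 852151 + 299718 = 1151869$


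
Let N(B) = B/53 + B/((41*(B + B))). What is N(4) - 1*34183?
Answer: -148558937/4346 ≈ -34183.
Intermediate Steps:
N(B) = 1/82 + B/53 (N(B) = B*(1/53) + B/((41*(2*B))) = B/53 + B/((82*B)) = B/53 + B*(1/(82*B)) = B/53 + 1/82 = 1/82 + B/53)
N(4) - 1*34183 = (1/82 + (1/53)*4) - 1*34183 = (1/82 + 4/53) - 34183 = 381/4346 - 34183 = -148558937/4346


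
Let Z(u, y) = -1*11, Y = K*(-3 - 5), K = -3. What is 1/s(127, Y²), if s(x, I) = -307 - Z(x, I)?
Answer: -1/296 ≈ -0.0033784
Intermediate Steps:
Y = 24 (Y = -3*(-3 - 5) = -3*(-8) = 24)
Z(u, y) = -11
s(x, I) = -296 (s(x, I) = -307 - 1*(-11) = -307 + 11 = -296)
1/s(127, Y²) = 1/(-296) = -1/296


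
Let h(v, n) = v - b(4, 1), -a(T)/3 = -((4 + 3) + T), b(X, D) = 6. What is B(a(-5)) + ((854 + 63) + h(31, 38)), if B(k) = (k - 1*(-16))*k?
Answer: 1074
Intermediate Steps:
a(T) = 21 + 3*T (a(T) = -(-3)*((4 + 3) + T) = -(-3)*(7 + T) = -3*(-7 - T) = 21 + 3*T)
h(v, n) = -6 + v (h(v, n) = v - 1*6 = v - 6 = -6 + v)
B(k) = k*(16 + k) (B(k) = (k + 16)*k = (16 + k)*k = k*(16 + k))
B(a(-5)) + ((854 + 63) + h(31, 38)) = (21 + 3*(-5))*(16 + (21 + 3*(-5))) + ((854 + 63) + (-6 + 31)) = (21 - 15)*(16 + (21 - 15)) + (917 + 25) = 6*(16 + 6) + 942 = 6*22 + 942 = 132 + 942 = 1074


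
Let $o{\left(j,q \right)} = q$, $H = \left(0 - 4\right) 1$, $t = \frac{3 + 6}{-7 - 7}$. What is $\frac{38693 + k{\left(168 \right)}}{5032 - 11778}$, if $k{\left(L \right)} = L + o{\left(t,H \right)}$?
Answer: $- \frac{38857}{6746} \approx -5.76$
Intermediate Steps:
$t = - \frac{9}{14}$ ($t = \frac{9}{-14} = 9 \left(- \frac{1}{14}\right) = - \frac{9}{14} \approx -0.64286$)
$H = -4$ ($H = \left(-4\right) 1 = -4$)
$k{\left(L \right)} = -4 + L$ ($k{\left(L \right)} = L - 4 = -4 + L$)
$\frac{38693 + k{\left(168 \right)}}{5032 - 11778} = \frac{38693 + \left(-4 + 168\right)}{5032 - 11778} = \frac{38693 + 164}{-6746} = 38857 \left(- \frac{1}{6746}\right) = - \frac{38857}{6746}$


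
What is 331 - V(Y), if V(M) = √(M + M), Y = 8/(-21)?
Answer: 331 - 4*I*√21/21 ≈ 331.0 - 0.87287*I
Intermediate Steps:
Y = -8/21 (Y = 8*(-1/21) = -8/21 ≈ -0.38095)
V(M) = √2*√M (V(M) = √(2*M) = √2*√M)
331 - V(Y) = 331 - √2*√(-8/21) = 331 - √2*2*I*√42/21 = 331 - 4*I*√21/21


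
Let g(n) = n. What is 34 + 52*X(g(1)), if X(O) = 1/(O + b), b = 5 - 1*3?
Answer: 154/3 ≈ 51.333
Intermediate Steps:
b = 2 (b = 5 - 3 = 2)
X(O) = 1/(2 + O) (X(O) = 1/(O + 2) = 1/(2 + O))
34 + 52*X(g(1)) = 34 + 52/(2 + 1) = 34 + 52/3 = 154/3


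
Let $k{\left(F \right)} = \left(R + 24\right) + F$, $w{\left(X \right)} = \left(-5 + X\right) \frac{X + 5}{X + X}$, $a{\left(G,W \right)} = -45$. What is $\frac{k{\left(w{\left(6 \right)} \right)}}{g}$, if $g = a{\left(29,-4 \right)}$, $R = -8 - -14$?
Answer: $- \frac{371}{540} \approx -0.68704$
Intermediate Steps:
$R = 6$ ($R = -8 + 14 = 6$)
$g = -45$
$w{\left(X \right)} = \frac{\left(-5 + X\right) \left(5 + X\right)}{2 X}$ ($w{\left(X \right)} = \left(-5 + X\right) \frac{5 + X}{2 X} = \frac{\left(-5 + X\right) \left(5 + X\right)}{2 X}$)
$k{\left(F \right)} = 30 + F$ ($k{\left(F \right)} = \left(6 + 24\right) + F = 30 + F$)
$\frac{k{\left(w{\left(6 \right)} \right)}}{g} = \frac{30 + \frac{-25 + 6^{2}}{2 \cdot 6}}{-45} = \left(30 + \frac{1}{2} \cdot \frac{1}{6} \left(-25 + 36\right)\right) \left(- \frac{1}{45}\right) = \left(30 + \frac{1}{2} \cdot \frac{1}{6} \cdot 11\right) \left(- \frac{1}{45}\right) = \left(30 + \frac{11}{12}\right) \left(- \frac{1}{45}\right) = \frac{371}{12} \left(- \frac{1}{45}\right) = - \frac{371}{540}$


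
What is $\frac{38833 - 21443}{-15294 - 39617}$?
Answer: $- \frac{17390}{54911} \approx -0.31669$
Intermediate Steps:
$\frac{38833 - 21443}{-15294 - 39617} = \frac{17390}{-54911} = 17390 \left(- \frac{1}{54911}\right) = - \frac{17390}{54911}$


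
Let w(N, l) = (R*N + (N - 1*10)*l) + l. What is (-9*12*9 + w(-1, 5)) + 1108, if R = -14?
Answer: 100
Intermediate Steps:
w(N, l) = l - 14*N + l*(-10 + N) (w(N, l) = (-14*N + (N - 1*10)*l) + l = (-14*N + (N - 10)*l) + l = (-14*N + (-10 + N)*l) + l = (-14*N + l*(-10 + N)) + l = l - 14*N + l*(-10 + N))
(-9*12*9 + w(-1, 5)) + 1108 = (-9*12*9 + (-14*(-1) - 9*5 - 1*5)) + 1108 = (-108*9 + (14 - 45 - 5)) + 1108 = (-972 - 36) + 1108 = -1008 + 1108 = 100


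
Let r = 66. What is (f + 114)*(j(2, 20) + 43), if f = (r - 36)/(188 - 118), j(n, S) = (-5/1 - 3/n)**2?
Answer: 273141/28 ≈ 9755.0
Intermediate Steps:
j(n, S) = (-5 - 3/n)**2 (j(n, S) = (-5*1 - 3/n)**2 = (-5 - 3/n)**2)
f = 3/7 (f = (66 - 36)/(188 - 118) = 30/70 = 30*(1/70) = 3/7 ≈ 0.42857)
(f + 114)*(j(2, 20) + 43) = (3/7 + 114)*((3 + 5*2)**2/2**2 + 43) = 801*((3 + 10)**2/4 + 43)/7 = 801*((1/4)*13**2 + 43)/7 = 801*((1/4)*169 + 43)/7 = 801*(169/4 + 43)/7 = (801/7)*(341/4) = 273141/28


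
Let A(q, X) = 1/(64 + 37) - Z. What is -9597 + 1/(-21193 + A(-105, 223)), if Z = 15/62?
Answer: -1273637252605/132712019 ≈ -9597.0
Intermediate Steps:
Z = 15/62 (Z = 15*(1/62) = 15/62 ≈ 0.24194)
A(q, X) = -1453/6262 (A(q, X) = 1/(64 + 37) - 1*15/62 = 1/101 - 15/62 = -1453/6262)
-9597 + 1/(-21193 + A(-105, 223)) = -9597 + 1/(-21193 - 1453/6262) = -9597 + 1/(-132712019/6262) = -9597 - 6262/132712019 = -1273637252605/132712019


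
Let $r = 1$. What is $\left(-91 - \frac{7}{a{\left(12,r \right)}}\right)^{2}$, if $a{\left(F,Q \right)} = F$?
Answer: $\frac{1207801}{144} \approx 8387.5$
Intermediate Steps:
$\left(-91 - \frac{7}{a{\left(12,r \right)}}\right)^{2} = \left(-91 - \frac{7}{12}\right)^{2} = \left(- \frac{1099}{12}\right)^{2} = \frac{1207801}{144}$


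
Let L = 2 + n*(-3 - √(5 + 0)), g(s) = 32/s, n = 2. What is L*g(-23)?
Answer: 128/23 + 64*√5/23 ≈ 11.787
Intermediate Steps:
L = -4 - 2*√5 (L = 2 + 2*(-3 - √(5 + 0)) = 2 + 2*(-3 - √5) = 2 + (-6 - 2*√5) = -4 - 2*√5 ≈ -8.4721)
L*g(-23) = (-4 - 2*√5)*(32/(-23)) = (-4 - 2*√5)*(32*(-1/23)) = (-4 - 2*√5)*(-32/23) = 128/23 + 64*√5/23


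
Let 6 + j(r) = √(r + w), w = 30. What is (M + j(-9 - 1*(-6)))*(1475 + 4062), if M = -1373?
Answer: -7635523 + 16611*√3 ≈ -7.6068e+6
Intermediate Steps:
j(r) = -6 + √(30 + r) (j(r) = -6 + √(r + 30) = -6 + √(30 + r))
(M + j(-9 - 1*(-6)))*(1475 + 4062) = (-1373 + (-6 + √(30 + (-9 - 1*(-6)))))*(1475 + 4062) = (-1373 + (-6 + √(30 + (-9 + 6))))*5537 = (-1373 + (-6 + √(30 - 3)))*5537 = (-1373 + (-6 + √27))*5537 = (-1373 + (-6 + 3*√3))*5537 = (-1379 + 3*√3)*5537 = -7635523 + 16611*√3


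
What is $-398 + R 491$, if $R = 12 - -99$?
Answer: $54103$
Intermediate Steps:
$R = 111$ ($R = 12 + 99 = 111$)
$-398 + R 491 = -398 + 111 \cdot 491 = -398 + 54501 = 54103$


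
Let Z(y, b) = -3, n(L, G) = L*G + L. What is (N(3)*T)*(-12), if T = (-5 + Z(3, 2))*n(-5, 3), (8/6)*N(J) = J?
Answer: -4320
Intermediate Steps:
n(L, G) = L + G*L (n(L, G) = G*L + L = L + G*L)
N(J) = 3*J/4
T = 160 (T = (-5 - 3)*(-5*(1 + 3)) = -(-40)*4 = -8*(-20) = 160)
(N(3)*T)*(-12) = (((3/4)*3)*160)*(-12) = ((9/4)*160)*(-12) = 360*(-12) = -4320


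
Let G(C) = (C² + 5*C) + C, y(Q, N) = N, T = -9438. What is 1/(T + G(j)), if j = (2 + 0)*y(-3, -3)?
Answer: -1/9438 ≈ -0.00010595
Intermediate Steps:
j = -6 (j = (2 + 0)*(-3) = 2*(-3) = -6)
G(C) = C² + 6*C
1/(T + G(j)) = 1/(-9438 - 6*(6 - 6)) = 1/(-9438 - 6*0) = 1/(-9438 + 0) = 1/(-9438) = -1/9438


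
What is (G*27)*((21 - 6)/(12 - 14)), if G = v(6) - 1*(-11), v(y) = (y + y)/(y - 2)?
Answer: -2835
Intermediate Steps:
v(y) = 2*y/(-2 + y) (v(y) = (2*y)/(-2 + y) = 2*y/(-2 + y))
G = 14 (G = 2*6/(-2 + 6) - 1*(-11) = 2*6/4 + 11 = 2*6*(¼) + 11 = 3 + 11 = 14)
(G*27)*((21 - 6)/(12 - 14)) = (14*27)*((21 - 6)/(12 - 14)) = 378*(15/(-2)) = 378*(15*(-½)) = 378*(-15/2) = -2835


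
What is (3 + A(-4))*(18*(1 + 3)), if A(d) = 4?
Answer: 504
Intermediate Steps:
(3 + A(-4))*(18*(1 + 3)) = (3 + 4)*(18*(1 + 3)) = 7*(18*4) = 7*72 = 504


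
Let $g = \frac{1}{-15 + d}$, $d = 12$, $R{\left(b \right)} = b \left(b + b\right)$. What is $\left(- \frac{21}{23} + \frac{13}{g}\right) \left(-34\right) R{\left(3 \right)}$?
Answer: $\frac{561816}{23} \approx 24427.0$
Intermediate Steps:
$R{\left(b \right)} = 2 b^{2}$ ($R{\left(b \right)} = b 2 b = 2 b^{2}$)
$g = - \frac{1}{3}$ ($g = \frac{1}{-15 + 12} = \frac{1}{-3} = - \frac{1}{3} \approx -0.33333$)
$\left(- \frac{21}{23} + \frac{13}{g}\right) \left(-34\right) R{\left(3 \right)} = \left(- \frac{21}{23} + \frac{13}{- \frac{1}{3}}\right) \left(-34\right) 2 \cdot 3^{2} = \left(\left(-21\right) \frac{1}{23} + 13 \left(-3\right)\right) \left(-34\right) 2 \cdot 9 = \left(- \frac{21}{23} - 39\right) \left(-34\right) 18 = \left(- \frac{918}{23}\right) \left(-34\right) 18 = \frac{31212}{23} \cdot 18 = \frac{561816}{23}$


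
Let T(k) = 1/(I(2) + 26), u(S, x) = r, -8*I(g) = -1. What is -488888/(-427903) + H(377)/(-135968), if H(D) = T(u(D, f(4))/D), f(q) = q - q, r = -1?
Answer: 248087132247/217140233156 ≈ 1.1425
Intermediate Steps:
I(g) = ⅛ (I(g) = -⅛*(-1) = ⅛)
f(q) = 0
u(S, x) = -1
T(k) = 8/209 (T(k) = 1/(⅛ + 26) = 1/(209/8) = 8/209)
H(D) = 8/209
-488888/(-427903) + H(377)/(-135968) = -488888/(-427903) + (8/209)/(-135968) = -488888*(-1/427903) + (8/209)*(-1/135968) = 488888/427903 - 1/3552164 = 248087132247/217140233156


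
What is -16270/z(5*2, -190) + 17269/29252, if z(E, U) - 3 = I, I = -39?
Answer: 119137931/263268 ≈ 452.53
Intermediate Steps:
z(E, U) = -36 (z(E, U) = 3 - 39 = -36)
-16270/z(5*2, -190) + 17269/29252 = -16270/(-36) + 17269/29252 = -16270*(-1/36) + 17269*(1/29252) = 8135/18 + 17269/29252 = 119137931/263268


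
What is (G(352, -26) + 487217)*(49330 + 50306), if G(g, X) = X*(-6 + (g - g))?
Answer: 48559896228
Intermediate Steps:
G(g, X) = -6*X (G(g, X) = X*(-6 + 0) = X*(-6) = -6*X)
(G(352, -26) + 487217)*(49330 + 50306) = (-6*(-26) + 487217)*(49330 + 50306) = (156 + 487217)*99636 = 487373*99636 = 48559896228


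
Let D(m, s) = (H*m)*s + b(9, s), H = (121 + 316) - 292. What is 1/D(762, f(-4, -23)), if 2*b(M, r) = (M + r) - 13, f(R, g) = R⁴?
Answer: 1/28285566 ≈ 3.5354e-8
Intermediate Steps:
b(M, r) = -13/2 + M/2 + r/2 (b(M, r) = ((M + r) - 13)/2 = (-13 + M + r)/2 = -13/2 + M/2 + r/2)
H = 145 (H = 437 - 292 = 145)
D(m, s) = -2 + s/2 + 145*m*s (D(m, s) = (145*m)*s + (-13/2 + (½)*9 + s/2) = 145*m*s + (-13/2 + 9/2 + s/2) = 145*m*s + (-2 + s/2) = -2 + s/2 + 145*m*s)
1/D(762, f(-4, -23)) = 1/(-2 + (½)*(-4)⁴ + 145*762*(-4)⁴) = 1/(-2 + (½)*256 + 145*762*256) = 1/(-2 + 128 + 28285440) = 1/28285566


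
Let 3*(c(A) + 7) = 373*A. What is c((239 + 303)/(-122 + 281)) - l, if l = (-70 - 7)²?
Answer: -2629306/477 ≈ -5512.2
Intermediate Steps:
c(A) = -7 + 373*A/3 (c(A) = -7 + (373*A)/3 = -7 + 373*A/3)
l = 5929 (l = (-77)² = 5929)
c((239 + 303)/(-122 + 281)) - l = (-7 + 373*((239 + 303)/(-122 + 281))/3) - 1*5929 = (-7 + 373*(542/159)/3) - 5929 = (-7 + 373*(542*(1/159))/3) - 5929 = (-7 + (373/3)*(542/159)) - 5929 = (-7 + 202166/477) - 5929 = 198827/477 - 5929 = -2629306/477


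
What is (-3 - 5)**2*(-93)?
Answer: -5952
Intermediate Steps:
(-3 - 5)**2*(-93) = (-8)**2*(-93) = 64*(-93) = -5952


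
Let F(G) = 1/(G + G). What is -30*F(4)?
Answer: -15/4 ≈ -3.7500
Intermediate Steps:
F(G) = 1/(2*G)
-30*F(4) = -15/4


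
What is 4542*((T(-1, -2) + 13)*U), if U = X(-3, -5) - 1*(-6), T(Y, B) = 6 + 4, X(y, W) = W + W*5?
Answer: -2507184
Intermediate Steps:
X(y, W) = 6*W (X(y, W) = W + 5*W = 6*W)
T(Y, B) = 10
U = -24 (U = 6*(-5) - 1*(-6) = -30 + 6 = -24)
4542*((T(-1, -2) + 13)*U) = 4542*((10 + 13)*(-24)) = 4542*(23*(-24)) = 4542*(-552) = -2507184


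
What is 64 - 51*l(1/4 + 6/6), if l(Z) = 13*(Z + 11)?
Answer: -32231/4 ≈ -8057.8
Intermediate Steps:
l(Z) = 143 + 13*Z (l(Z) = 13*(11 + Z) = 143 + 13*Z)
64 - 51*l(1/4 + 6/6) = 64 - 51*(143 + 13*(1/4 + 6/6)) = 64 - 51*(143 + 13*(1*(¼) + 6*(⅙))) = 64 - 51*(143 + 13*(¼ + 1)) = 64 - 51*(143 + 13*(5/4)) = 64 - 51*(143 + 65/4) = 64 - 51*637/4 = 64 - 32487/4 = -32231/4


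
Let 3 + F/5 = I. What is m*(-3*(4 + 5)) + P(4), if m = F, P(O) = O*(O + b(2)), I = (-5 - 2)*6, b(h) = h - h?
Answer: 6091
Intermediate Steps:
b(h) = 0
I = -42 (I = -7*6 = -42)
F = -225 (F = -15 + 5*(-42) = -15 - 210 = -225)
P(O) = O² (P(O) = O*(O + 0) = O*O = O²)
m = -225
m*(-3*(4 + 5)) + P(4) = -(-675)*(4 + 5) + 4² = -(-675)*9 + 16 = -225*(-27) + 16 = 6075 + 16 = 6091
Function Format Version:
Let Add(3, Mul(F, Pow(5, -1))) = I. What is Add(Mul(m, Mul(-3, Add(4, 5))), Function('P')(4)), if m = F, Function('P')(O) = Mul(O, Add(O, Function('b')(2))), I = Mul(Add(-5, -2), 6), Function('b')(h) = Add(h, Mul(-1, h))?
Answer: 6091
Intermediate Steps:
Function('b')(h) = 0
I = -42 (I = Mul(-7, 6) = -42)
F = -225 (F = Add(-15, Mul(5, -42)) = Add(-15, -210) = -225)
Function('P')(O) = Pow(O, 2) (Function('P')(O) = Mul(O, Add(O, 0)) = Mul(O, O) = Pow(O, 2))
m = -225
Add(Mul(m, Mul(-3, Add(4, 5))), Function('P')(4)) = Add(Mul(-225, Mul(-3, Add(4, 5))), Pow(4, 2)) = Add(Mul(-225, Mul(-3, 9)), 16) = Add(Mul(-225, -27), 16) = Add(6075, 16) = 6091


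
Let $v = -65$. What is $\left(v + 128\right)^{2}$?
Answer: $3969$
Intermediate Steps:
$\left(v + 128\right)^{2} = \left(-65 + 128\right)^{2} = 63^{2} = 3969$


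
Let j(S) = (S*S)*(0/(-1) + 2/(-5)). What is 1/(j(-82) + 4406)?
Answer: 5/8582 ≈ 0.00058261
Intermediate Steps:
j(S) = -2*S**2/5 (j(S) = S**2*(0*(-1) + 2*(-1/5)) = S**2*(0 - 2/5) = S**2*(-2/5) = -2*S**2/5)
1/(j(-82) + 4406) = 1/(-2/5*(-82)**2 + 4406) = 1/(-2/5*6724 + 4406) = 1/(-13448/5 + 4406) = 1/(8582/5) = 5/8582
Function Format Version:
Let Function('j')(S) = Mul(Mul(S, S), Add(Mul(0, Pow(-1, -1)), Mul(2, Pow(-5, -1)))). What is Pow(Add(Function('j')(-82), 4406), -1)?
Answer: Rational(5, 8582) ≈ 0.00058261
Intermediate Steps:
Function('j')(S) = Mul(Rational(-2, 5), Pow(S, 2)) (Function('j')(S) = Mul(Pow(S, 2), Add(Mul(0, -1), Mul(2, Rational(-1, 5)))) = Mul(Pow(S, 2), Add(0, Rational(-2, 5))) = Mul(Pow(S, 2), Rational(-2, 5)) = Mul(Rational(-2, 5), Pow(S, 2)))
Pow(Add(Function('j')(-82), 4406), -1) = Pow(Add(Mul(Rational(-2, 5), Pow(-82, 2)), 4406), -1) = Pow(Add(Mul(Rational(-2, 5), 6724), 4406), -1) = Pow(Add(Rational(-13448, 5), 4406), -1) = Pow(Rational(8582, 5), -1) = Rational(5, 8582)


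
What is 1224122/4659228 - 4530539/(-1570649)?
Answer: 11515740079535/3659005899486 ≈ 3.1472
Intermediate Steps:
1224122/4659228 - 4530539/(-1570649) = 1224122*(1/4659228) - 4530539*(-1/1570649) = 612061/2329614 + 4530539/1570649 = 11515740079535/3659005899486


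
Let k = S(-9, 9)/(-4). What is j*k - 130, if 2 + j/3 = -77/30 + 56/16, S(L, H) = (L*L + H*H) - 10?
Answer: -42/5 ≈ -8.4000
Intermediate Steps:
S(L, H) = -10 + H² + L² (S(L, H) = (L² + H²) - 10 = (H² + L²) - 10 = -10 + H² + L²)
k = -38 (k = (-10 + 9² + (-9)²)/(-4) = (-10 + 81 + 81)*(-¼) = 152*(-¼) = -38)
j = -16/5 (j = -6 + 3*(-77/30 + 56/16) = -6 + 3*(-77*1/30 + 56*(1/16)) = -6 + 3*(-77/30 + 7/2) = -6 + 3*(14/15) = -6 + 14/5 = -16/5 ≈ -3.2000)
j*k - 130 = -16/5*(-38) - 130 = 608/5 - 130 = -42/5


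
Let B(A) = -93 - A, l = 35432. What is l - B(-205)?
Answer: 35320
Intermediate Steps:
l - B(-205) = 35432 - (-93 - 1*(-205)) = 35432 - (-93 + 205) = 35432 - 1*112 = 35432 - 112 = 35320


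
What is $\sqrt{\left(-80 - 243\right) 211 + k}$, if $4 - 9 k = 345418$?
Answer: $\frac{i \sqrt{958791}}{3} \approx 326.39 i$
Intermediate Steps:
$k = - \frac{115138}{3}$ ($k = \frac{4}{9} - \frac{345418}{9} = - \frac{115138}{3} \approx -38379.0$)
$\sqrt{\left(-80 - 243\right) 211 + k} = \sqrt{\left(-80 - 243\right) 211 - \frac{115138}{3}} = \sqrt{\left(-323\right) 211 - \frac{115138}{3}} = \sqrt{-68153 - \frac{115138}{3}} = \sqrt{- \frac{319597}{3}} = \frac{i \sqrt{958791}}{3}$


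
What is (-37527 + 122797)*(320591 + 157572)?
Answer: 40772959010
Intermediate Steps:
(-37527 + 122797)*(320591 + 157572) = 85270*478163 = 40772959010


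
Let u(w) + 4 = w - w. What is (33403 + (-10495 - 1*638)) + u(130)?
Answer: 22266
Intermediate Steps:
u(w) = -4 (u(w) = -4 + (w - w) = -4 + 0 = -4)
(33403 + (-10495 - 1*638)) + u(130) = (33403 + (-10495 - 1*638)) - 4 = (33403 + (-10495 - 638)) - 4 = (33403 - 11133) - 4 = 22270 - 4 = 22266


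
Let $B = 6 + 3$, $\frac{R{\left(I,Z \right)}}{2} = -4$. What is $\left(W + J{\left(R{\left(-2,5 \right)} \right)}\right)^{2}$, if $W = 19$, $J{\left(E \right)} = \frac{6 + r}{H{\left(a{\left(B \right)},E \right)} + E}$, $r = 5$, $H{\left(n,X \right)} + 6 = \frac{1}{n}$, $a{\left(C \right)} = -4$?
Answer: $\frac{1079521}{3249} \approx 332.26$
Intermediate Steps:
$R{\left(I,Z \right)} = -8$ ($R{\left(I,Z \right)} = 2 \left(-4\right) = -8$)
$B = 9$
$H{\left(n,X \right)} = -6 + \frac{1}{n}$
$J{\left(E \right)} = \frac{11}{- \frac{25}{4} + E}$ ($J{\left(E \right)} = \frac{6 + 5}{\left(-6 + \frac{1}{-4}\right) + E} = \frac{11}{\left(-6 - \frac{1}{4}\right) + E} = \frac{11}{- \frac{25}{4} + E}$)
$\left(W + J{\left(R{\left(-2,5 \right)} \right)}\right)^{2} = \left(19 + \frac{44}{-25 + 4 \left(-8\right)}\right)^{2} = \left(19 + \frac{44}{-25 - 32}\right)^{2} = \left(19 + \frac{44}{-57}\right)^{2} = \left(19 + 44 \left(- \frac{1}{57}\right)\right)^{2} = \left(19 - \frac{44}{57}\right)^{2} = \left(\frac{1039}{57}\right)^{2} = \frac{1079521}{3249}$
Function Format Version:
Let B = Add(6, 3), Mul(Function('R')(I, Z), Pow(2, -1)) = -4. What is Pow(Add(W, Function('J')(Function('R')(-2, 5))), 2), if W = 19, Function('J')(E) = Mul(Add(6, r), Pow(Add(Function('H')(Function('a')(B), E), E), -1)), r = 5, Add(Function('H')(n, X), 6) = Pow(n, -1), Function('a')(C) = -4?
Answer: Rational(1079521, 3249) ≈ 332.26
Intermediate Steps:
Function('R')(I, Z) = -8 (Function('R')(I, Z) = Mul(2, -4) = -8)
B = 9
Function('H')(n, X) = Add(-6, Pow(n, -1))
Function('J')(E) = Mul(11, Pow(Add(Rational(-25, 4), E), -1)) (Function('J')(E) = Mul(Add(6, 5), Pow(Add(Add(-6, Pow(-4, -1)), E), -1)) = Mul(11, Pow(Add(Add(-6, Rational(-1, 4)), E), -1)) = Mul(11, Pow(Add(Rational(-25, 4), E), -1)))
Pow(Add(W, Function('J')(Function('R')(-2, 5))), 2) = Pow(Add(19, Mul(44, Pow(Add(-25, Mul(4, -8)), -1))), 2) = Pow(Add(19, Mul(44, Pow(Add(-25, -32), -1))), 2) = Pow(Add(19, Mul(44, Pow(-57, -1))), 2) = Pow(Add(19, Mul(44, Rational(-1, 57))), 2) = Pow(Add(19, Rational(-44, 57)), 2) = Pow(Rational(1039, 57), 2) = Rational(1079521, 3249)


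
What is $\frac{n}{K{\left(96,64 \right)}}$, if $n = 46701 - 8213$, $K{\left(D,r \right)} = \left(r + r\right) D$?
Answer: $\frac{4811}{1536} \approx 3.1322$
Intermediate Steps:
$K{\left(D,r \right)} = 2 D r$ ($K{\left(D,r \right)} = 2 r D = 2 D r$)
$n = 38488$ ($n = 46701 - 8213 = 38488$)
$\frac{n}{K{\left(96,64 \right)}} = \frac{38488}{2 \cdot 96 \cdot 64} = \frac{38488}{12288} = 38488 \cdot \frac{1}{12288} = \frac{4811}{1536}$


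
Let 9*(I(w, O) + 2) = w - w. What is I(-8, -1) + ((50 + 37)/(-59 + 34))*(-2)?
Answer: 124/25 ≈ 4.9600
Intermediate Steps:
I(w, O) = -2 (I(w, O) = -2 + (w - w)/9 = -2 + (1/9)*0 = -2 + 0 = -2)
I(-8, -1) + ((50 + 37)/(-59 + 34))*(-2) = -2 + ((50 + 37)/(-59 + 34))*(-2) = -2 + (87/(-25))*(-2) = -2 + (87*(-1/25))*(-2) = -2 - 87/25*(-2) = -2 + 174/25 = 124/25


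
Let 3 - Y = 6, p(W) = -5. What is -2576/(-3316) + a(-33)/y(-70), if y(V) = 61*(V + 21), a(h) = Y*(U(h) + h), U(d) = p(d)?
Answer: 1830410/2477881 ≈ 0.73870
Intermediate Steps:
U(d) = -5
Y = -3 (Y = 3 - 1*6 = 3 - 6 = -3)
a(h) = 15 - 3*h (a(h) = -3*(-5 + h) = 15 - 3*h)
y(V) = 1281 + 61*V (y(V) = 61*(21 + V) = 1281 + 61*V)
-2576/(-3316) + a(-33)/y(-70) = -2576/(-3316) + (15 - 3*(-33))/(1281 + 61*(-70)) = -2576*(-1/3316) + (15 + 99)/(1281 - 4270) = 644/829 + 114/(-2989) = 644/829 + 114*(-1/2989) = 644/829 - 114/2989 = 1830410/2477881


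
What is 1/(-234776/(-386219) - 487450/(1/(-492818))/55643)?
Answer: 21490383817/92779137911608868 ≈ 2.3163e-7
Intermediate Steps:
1/(-234776/(-386219) - 487450/(1/(-492818))/55643) = 1/(-234776*(-1/386219) - 487450/(-1/492818)*(1/55643)) = 1/(234776/386219 - 487450*(-492818)*(1/55643)) = 1/(234776/386219 + 240224134100*(1/55643)) = 1/(234776/386219 + 240224134100/55643) = 1/(92779137911608868/21490383817) = 21490383817/92779137911608868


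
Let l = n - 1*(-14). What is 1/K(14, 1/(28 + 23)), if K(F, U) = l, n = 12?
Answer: 1/26 ≈ 0.038462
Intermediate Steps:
l = 26 (l = 12 - 1*(-14) = 12 + 14 = 26)
K(F, U) = 26
1/K(14, 1/(28 + 23)) = 1/26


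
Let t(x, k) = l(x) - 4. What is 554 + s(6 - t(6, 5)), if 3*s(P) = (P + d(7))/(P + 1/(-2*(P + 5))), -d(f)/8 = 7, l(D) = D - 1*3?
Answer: 92126/167 ≈ 551.65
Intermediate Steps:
l(D) = -3 + D (l(D) = D - 3 = -3 + D)
t(x, k) = -7 + x (t(x, k) = (-3 + x) - 4 = -7 + x)
d(f) = -56 (d(f) = -8*7 = -56)
s(P) = (-56 + P)/(3*(P + 1/(-10 - 2*P))) (s(P) = ((P - 56)/(P + 1/(-2*(P + 5))))/3 = ((-56 + P)/(P + 1/(-2*(5 + P))))/3 = ((-56 + P)/(P + 1/(-10 - 2*P)))/3 = (-56 + P)/(3*(P + 1/(-10 - 2*P))))
554 + s(6 - t(6, 5)) = 554 + 2*(-280 + (6 - (-7 + 6))² - 51*(6 - (-7 + 6)))/(3*(-1 + 2*(6 - (-7 + 6))² + 10*(6 - (-7 + 6)))) = 554 + 2*(-280 + (6 - 1*(-1))² - 51*(6 - 1*(-1)))/(3*(-1 + 2*(6 - 1*(-1))² + 10*(6 - 1*(-1)))) = 554 + 2*(-280 + (6 + 1)² - 51*(6 + 1))/(3*(-1 + 2*(6 + 1)² + 10*(6 + 1))) = 554 + 2*(-280 + 7² - 51*7)/(3*(-1 + 2*7² + 10*7)) = 554 + 2*(-280 + 49 - 357)/(3*(-1 + 2*49 + 70)) = 554 + (⅔)*(-588)/(-1 + 98 + 70) = 554 + (⅔)*(-588)/167 = 554 + (⅔)*(1/167)*(-588) = 554 - 392/167 = 92126/167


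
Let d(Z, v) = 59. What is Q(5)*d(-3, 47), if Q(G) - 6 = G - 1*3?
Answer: 472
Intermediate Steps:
Q(G) = 3 + G (Q(G) = 6 + (G - 1*3) = 6 + (G - 3) = 6 + (-3 + G) = 3 + G)
Q(5)*d(-3, 47) = (3 + 5)*59 = 8*59 = 472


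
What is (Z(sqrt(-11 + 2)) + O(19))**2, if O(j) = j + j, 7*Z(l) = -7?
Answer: 1369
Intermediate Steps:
Z(l) = -1 (Z(l) = (1/7)*(-7) = -1)
O(j) = 2*j
(Z(sqrt(-11 + 2)) + O(19))**2 = (-1 + 2*19)**2 = (-1 + 38)**2 = 37**2 = 1369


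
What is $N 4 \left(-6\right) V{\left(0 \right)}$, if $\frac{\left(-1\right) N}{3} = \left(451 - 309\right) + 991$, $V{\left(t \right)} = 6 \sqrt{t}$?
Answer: $0$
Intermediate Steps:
$N = -3399$ ($N = - 3 \left(\left(451 - 309\right) + 991\right) = - 3 \left(142 + 991\right) = \left(-3\right) 1133 = -3399$)
$N 4 \left(-6\right) V{\left(0 \right)} = - 3399 \cdot 4 \left(-6\right) 6 \sqrt{0} = - 3399 \left(- 24 \cdot 6 \cdot 0\right) = - 3399 \left(\left(-24\right) 0\right) = \left(-3399\right) 0 = 0$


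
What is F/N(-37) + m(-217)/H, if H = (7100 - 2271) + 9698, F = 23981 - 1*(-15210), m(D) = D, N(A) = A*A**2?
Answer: -580319358/735836131 ≈ -0.78865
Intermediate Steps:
N(A) = A**3
F = 39191 (F = 23981 + 15210 = 39191)
H = 14527 (H = 4829 + 9698 = 14527)
F/N(-37) + m(-217)/H = 39191/((-37)**3) - 217/14527 = 39191/(-50653) - 217*1/14527 = 39191*(-1/50653) - 217/14527 = -39191/50653 - 217/14527 = -580319358/735836131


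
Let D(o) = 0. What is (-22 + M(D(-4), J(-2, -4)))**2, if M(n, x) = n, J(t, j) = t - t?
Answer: 484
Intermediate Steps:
J(t, j) = 0
(-22 + M(D(-4), J(-2, -4)))**2 = (-22 + 0)**2 = (-22)**2 = 484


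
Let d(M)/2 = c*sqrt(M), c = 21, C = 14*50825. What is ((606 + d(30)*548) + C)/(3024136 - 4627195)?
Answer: -712156/1603059 - 7672*sqrt(30)/534353 ≈ -0.52289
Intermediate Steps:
C = 711550
d(M) = 42*sqrt(M) (d(M) = 2*(21*sqrt(M)) = 42*sqrt(M))
((606 + d(30)*548) + C)/(3024136 - 4627195) = ((606 + (42*sqrt(30))*548) + 711550)/(3024136 - 4627195) = ((606 + 23016*sqrt(30)) + 711550)/(-1603059) = (712156 + 23016*sqrt(30))*(-1/1603059) = -712156/1603059 - 7672*sqrt(30)/534353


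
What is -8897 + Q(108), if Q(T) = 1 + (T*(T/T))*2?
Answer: -8680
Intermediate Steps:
Q(T) = 1 + 2*T (Q(T) = 1 + (T*1)*2 = 1 + T*2 = 1 + 2*T)
-8897 + Q(108) = -8897 + (1 + 2*108) = -8897 + (1 + 216) = -8897 + 217 = -8680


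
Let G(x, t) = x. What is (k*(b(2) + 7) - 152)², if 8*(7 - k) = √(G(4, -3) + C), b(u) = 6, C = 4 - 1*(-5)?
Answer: 240341/64 + 793*√13/4 ≈ 4470.1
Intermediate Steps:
C = 9 (C = 4 + 5 = 9)
k = 7 - √13/8 (k = 7 - √(4 + 9)/8 = 7 - √13/8 ≈ 6.5493)
(k*(b(2) + 7) - 152)² = ((7 - √13/8)*(6 + 7) - 152)² = ((7 - √13/8)*13 - 152)² = ((91 - 13*√13/8) - 152)² = (-61 - 13*√13/8)²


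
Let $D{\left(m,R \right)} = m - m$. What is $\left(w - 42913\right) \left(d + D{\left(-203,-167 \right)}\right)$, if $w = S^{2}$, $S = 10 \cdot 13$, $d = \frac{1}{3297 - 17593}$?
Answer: $\frac{26013}{14296} \approx 1.8196$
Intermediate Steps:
$d = - \frac{1}{14296}$ ($d = \frac{1}{-14296} = - \frac{1}{14296} \approx -6.995 \cdot 10^{-5}$)
$D{\left(m,R \right)} = 0$
$S = 130$
$w = 16900$ ($w = 130^{2} = 16900$)
$\left(w - 42913\right) \left(d + D{\left(-203,-167 \right)}\right) = \left(16900 - 42913\right) \left(- \frac{1}{14296} + 0\right) = \left(-26013\right) \left(- \frac{1}{14296}\right) = \frac{26013}{14296}$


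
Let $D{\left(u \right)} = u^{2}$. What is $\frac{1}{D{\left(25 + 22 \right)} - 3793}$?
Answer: $- \frac{1}{1584} \approx -0.00063131$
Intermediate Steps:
$\frac{1}{D{\left(25 + 22 \right)} - 3793} = \frac{1}{\left(25 + 22\right)^{2} - 3793} = \frac{1}{47^{2} - 3793} = \frac{1}{2209 - 3793} = \frac{1}{-1584} = - \frac{1}{1584}$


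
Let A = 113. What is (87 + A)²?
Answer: 40000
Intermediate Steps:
(87 + A)² = (87 + 113)² = 200² = 40000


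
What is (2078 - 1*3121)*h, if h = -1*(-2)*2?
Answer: -4172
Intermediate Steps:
h = 4 (h = 2*2 = 4)
(2078 - 1*3121)*h = (2078 - 1*3121)*4 = (2078 - 3121)*4 = -1043*4 = -4172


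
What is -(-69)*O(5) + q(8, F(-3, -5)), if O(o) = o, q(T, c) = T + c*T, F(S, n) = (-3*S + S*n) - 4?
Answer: 513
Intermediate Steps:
F(S, n) = -4 - 3*S + S*n
q(T, c) = T + T*c
-(-69)*O(5) + q(8, F(-3, -5)) = -(-69)*5 + 8*(1 + (-4 - 3*(-3) - 3*(-5))) = -23*(-15) + 8*(1 + (-4 + 9 + 15)) = 345 + 8*(1 + 20) = 345 + 8*21 = 345 + 168 = 513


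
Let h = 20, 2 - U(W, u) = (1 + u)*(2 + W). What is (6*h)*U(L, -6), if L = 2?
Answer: 2640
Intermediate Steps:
U(W, u) = 2 - (1 + u)*(2 + W)
(6*h)*U(L, -6) = (6*20)*(-1*2 - 2*(-6) - 1*2*(-6)) = 120*(-2 + 12 + 12) = 120*22 = 2640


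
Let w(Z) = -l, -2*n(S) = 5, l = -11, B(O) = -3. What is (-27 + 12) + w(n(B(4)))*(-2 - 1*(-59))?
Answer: 612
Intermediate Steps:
n(S) = -5/2 (n(S) = -½*5 = -5/2)
w(Z) = 11 (w(Z) = -1*(-11) = 11)
(-27 + 12) + w(n(B(4)))*(-2 - 1*(-59)) = (-27 + 12) + 11*(-2 - 1*(-59)) = -15 + 11*(-2 + 59) = -15 + 11*57 = -15 + 627 = 612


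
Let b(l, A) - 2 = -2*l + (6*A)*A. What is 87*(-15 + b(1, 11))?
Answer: 61857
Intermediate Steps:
b(l, A) = 2 - 2*l + 6*A**2 (b(l, A) = 2 + (-2*l + (6*A)*A) = 2 + (-2*l + 6*A**2) = 2 - 2*l + 6*A**2)
87*(-15 + b(1, 11)) = 87*(-15 + (2 - 2*1 + 6*11**2)) = 87*(-15 + (2 - 2 + 6*121)) = 87*(-15 + (2 - 2 + 726)) = 87*(-15 + 726) = 87*711 = 61857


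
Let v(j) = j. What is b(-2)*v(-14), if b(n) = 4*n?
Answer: 112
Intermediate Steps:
b(-2)*v(-14) = (4*(-2))*(-14) = -8*(-14) = 112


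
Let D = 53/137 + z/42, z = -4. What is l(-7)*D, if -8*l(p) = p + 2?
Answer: 4195/23016 ≈ 0.18226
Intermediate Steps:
l(p) = -¼ - p/8 (l(p) = -(p + 2)/8 = -(2 + p)/8 = -¼ - p/8)
D = 839/2877 (D = 53/137 - 4/42 = 53*(1/137) - 4*1/42 = 53/137 - 2/21 = 839/2877 ≈ 0.29162)
l(-7)*D = (-¼ - ⅛*(-7))*(839/2877) = (-¼ + 7/8)*(839/2877) = (5/8)*(839/2877) = 4195/23016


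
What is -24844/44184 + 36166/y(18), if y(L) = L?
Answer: 66562973/33138 ≈ 2008.7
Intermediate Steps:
-24844/44184 + 36166/y(18) = -24844/44184 + 36166/18 = -24844*1/44184 + 36166*(1/18) = -6211/11046 + 18083/9 = 66562973/33138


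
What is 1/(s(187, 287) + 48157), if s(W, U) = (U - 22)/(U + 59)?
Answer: 346/16662587 ≈ 2.0765e-5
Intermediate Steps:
s(W, U) = (-22 + U)/(59 + U)
1/(s(187, 287) + 48157) = 1/((-22 + 287)/(59 + 287) + 48157) = 1/(265/346 + 48157) = 1/(16662587/346) = 346/16662587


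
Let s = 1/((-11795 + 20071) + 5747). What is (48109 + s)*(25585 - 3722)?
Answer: 14749490522404/14023 ≈ 1.0518e+9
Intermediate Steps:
s = 1/14023 (s = 1/(8276 + 5747) = 1/14023 ≈ 7.1311e-5)
(48109 + s)*(25585 - 3722) = (48109 + 1/14023)*(25585 - 3722) = (674632508/14023)*21863 = 14749490522404/14023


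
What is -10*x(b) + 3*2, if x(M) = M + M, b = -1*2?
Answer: 46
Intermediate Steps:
b = -2
x(M) = 2*M
-10*x(b) + 3*2 = -20*(-2) + 3*2 = -10*(-4) + 6 = 40 + 6 = 46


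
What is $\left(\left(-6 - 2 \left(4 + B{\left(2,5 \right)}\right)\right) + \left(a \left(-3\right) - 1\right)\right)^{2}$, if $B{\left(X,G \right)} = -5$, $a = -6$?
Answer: $169$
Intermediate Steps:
$\left(\left(-6 - 2 \left(4 + B{\left(2,5 \right)}\right)\right) + \left(a \left(-3\right) - 1\right)\right)^{2} = \left(\left(-6 - 2 \left(4 - 5\right)\right) - -17\right)^{2} = \left(\left(-6 - -2\right) + \left(18 - 1\right)\right)^{2} = \left(\left(-6 + 2\right) + 17\right)^{2} = \left(-4 + 17\right)^{2} = 13^{2} = 169$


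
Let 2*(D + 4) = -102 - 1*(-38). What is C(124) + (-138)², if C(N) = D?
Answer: 19008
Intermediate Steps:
D = -36 (D = -4 + (-102 - 1*(-38))/2 = -4 + (-102 + 38)/2 = -4 + (½)*(-64) = -4 - 32 = -36)
C(N) = -36
C(124) + (-138)² = -36 + (-138)² = -36 + 19044 = 19008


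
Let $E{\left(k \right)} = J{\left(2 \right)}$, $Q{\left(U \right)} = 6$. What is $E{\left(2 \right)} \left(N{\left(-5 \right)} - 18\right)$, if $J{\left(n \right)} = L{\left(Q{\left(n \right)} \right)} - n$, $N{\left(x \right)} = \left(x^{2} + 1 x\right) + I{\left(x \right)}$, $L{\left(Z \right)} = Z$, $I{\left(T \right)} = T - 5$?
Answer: $-32$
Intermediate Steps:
$I{\left(T \right)} = -5 + T$ ($I{\left(T \right)} = T - 5 = -5 + T$)
$N{\left(x \right)} = -5 + x^{2} + 2 x$ ($N{\left(x \right)} = \left(x^{2} + 1 x\right) + \left(-5 + x\right) = \left(x^{2} + x\right) + \left(-5 + x\right) = \left(x + x^{2}\right) + \left(-5 + x\right) = -5 + x^{2} + 2 x$)
$J{\left(n \right)} = 6 - n$
$E{\left(k \right)} = 4$ ($E{\left(k \right)} = 6 - 2 = 4$)
$E{\left(2 \right)} \left(N{\left(-5 \right)} - 18\right) = 4 \left(\left(-5 + \left(-5\right)^{2} + 2 \left(-5\right)\right) - 18\right) = 4 \left(\left(-5 + 25 - 10\right) - 18\right) = 4 \left(10 - 18\right) = 4 \left(-8\right) = -32$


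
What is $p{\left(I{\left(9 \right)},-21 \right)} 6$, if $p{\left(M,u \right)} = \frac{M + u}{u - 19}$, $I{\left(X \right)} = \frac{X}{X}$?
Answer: $3$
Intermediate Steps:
$I{\left(X \right)} = 1$
$p{\left(M,u \right)} = \frac{M + u}{-19 + u}$
$p{\left(I{\left(9 \right)},-21 \right)} 6 = \frac{1 - 21}{-19 - 21} \cdot 6 = \frac{1}{-40} \left(-20\right) 6 = \left(- \frac{1}{40}\right) \left(-20\right) 6 = \frac{1}{2} \cdot 6 = 3$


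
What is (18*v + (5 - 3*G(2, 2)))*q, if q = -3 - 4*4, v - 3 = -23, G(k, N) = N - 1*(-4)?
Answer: 7087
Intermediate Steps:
G(k, N) = 4 + N (G(k, N) = N + 4 = 4 + N)
v = -20 (v = 3 - 23 = -20)
q = -19 (q = -3 - 16 = -19)
(18*v + (5 - 3*G(2, 2)))*q = (18*(-20) + (5 - 3*(4 + 2)))*(-19) = (-360 + (5 - 3*6))*(-19) = (-360 + (5 - 18))*(-19) = (-360 - 13)*(-19) = -373*(-19) = 7087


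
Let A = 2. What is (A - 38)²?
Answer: 1296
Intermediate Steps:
(A - 38)² = (2 - 38)² = (-36)² = 1296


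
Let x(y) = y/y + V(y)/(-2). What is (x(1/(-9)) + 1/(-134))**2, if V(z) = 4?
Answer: 18225/17956 ≈ 1.0150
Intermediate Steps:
x(y) = -1 (x(y) = y/y + 4/(-2) = 1 + 4*(-1/2) = 1 - 2 = -1)
(x(1/(-9)) + 1/(-134))**2 = (-1 + 1/(-134))**2 = (-1 - 1/134)**2 = (-135/134)**2 = 18225/17956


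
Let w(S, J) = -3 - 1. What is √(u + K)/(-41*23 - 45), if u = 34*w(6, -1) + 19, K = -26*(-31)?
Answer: -√689/988 ≈ -0.026568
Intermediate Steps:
w(S, J) = -4
K = 806
u = -117 (u = 34*(-4) + 19 = -136 + 19 = -117)
√(u + K)/(-41*23 - 45) = √(-117 + 806)/(-41*23 - 45) = √689/(-943 - 45) = √689/(-988) = √689*(-1/988) = -√689/988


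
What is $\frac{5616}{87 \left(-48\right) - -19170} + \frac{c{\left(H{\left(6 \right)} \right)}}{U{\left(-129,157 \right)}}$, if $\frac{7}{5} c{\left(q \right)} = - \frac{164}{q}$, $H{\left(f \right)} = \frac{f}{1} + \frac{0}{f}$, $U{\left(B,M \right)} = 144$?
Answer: $\frac{42997}{179928} \approx 0.23897$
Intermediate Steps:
$H{\left(f \right)} = f$ ($H{\left(f \right)} = f 1 + 0 = f + 0 = f$)
$c{\left(q \right)} = - \frac{820}{7 q}$ ($c{\left(q \right)} = \frac{5 \left(- \frac{164}{q}\right)}{7} = - \frac{820}{7 q}$)
$\frac{5616}{87 \left(-48\right) - -19170} + \frac{c{\left(H{\left(6 \right)} \right)}}{U{\left(-129,157 \right)}} = \frac{5616}{87 \left(-48\right) - -19170} + \frac{\left(- \frac{820}{7}\right) \frac{1}{6}}{144} = \frac{5616}{-4176 + 19170} + \left(- \frac{820}{7}\right) \frac{1}{6} \cdot \frac{1}{144} = \frac{5616}{14994} - \frac{205}{1512} = 5616 \cdot \frac{1}{14994} - \frac{205}{1512} = \frac{312}{833} - \frac{205}{1512} = \frac{42997}{179928}$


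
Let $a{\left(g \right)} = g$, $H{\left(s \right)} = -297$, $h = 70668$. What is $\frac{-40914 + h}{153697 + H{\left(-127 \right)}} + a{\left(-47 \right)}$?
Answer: $- \frac{3590023}{76700} \approx -46.806$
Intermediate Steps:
$\frac{-40914 + h}{153697 + H{\left(-127 \right)}} + a{\left(-47 \right)} = \frac{-40914 + 70668}{153697 - 297} - 47 = \frac{29754}{153400} - 47 = 29754 \cdot \frac{1}{153400} - 47 = \frac{14877}{76700} - 47 = - \frac{3590023}{76700}$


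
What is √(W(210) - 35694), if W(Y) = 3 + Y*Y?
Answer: √8409 ≈ 91.701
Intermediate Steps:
W(Y) = 3 + Y²
√(W(210) - 35694) = √((3 + 210²) - 35694) = √((3 + 44100) - 35694) = √(44103 - 35694) = √8409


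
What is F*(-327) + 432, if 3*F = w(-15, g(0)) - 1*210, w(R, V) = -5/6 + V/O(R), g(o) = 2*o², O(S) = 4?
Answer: 140477/6 ≈ 23413.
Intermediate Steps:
w(R, V) = -⅚ + V/4 (w(R, V) = -5/6 + V/4 = -5*⅙ + V*(¼) = -⅚ + V/4)
F = -1265/18 (F = ((-⅚ + (2*0²)/4) - 1*210)/3 = ((-⅚ + (2*0)/4) - 210)/3 = ((-⅚ + (¼)*0) - 210)/3 = ((-⅚ + 0) - 210)/3 = (-⅚ - 210)/3 = (⅓)*(-1265/6) = -1265/18 ≈ -70.278)
F*(-327) + 432 = -1265/18*(-327) + 432 = 137885/6 + 432 = 140477/6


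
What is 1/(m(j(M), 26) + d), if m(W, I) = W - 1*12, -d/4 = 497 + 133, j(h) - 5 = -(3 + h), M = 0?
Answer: -1/2530 ≈ -0.00039526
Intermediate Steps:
j(h) = 2 - h (j(h) = 5 - (3 + h) = 5 + (-3 - h) = 2 - h)
d = -2520 (d = -4*(497 + 133) = -4*630 = -2520)
m(W, I) = -12 + W (m(W, I) = W - 12 = -12 + W)
1/(m(j(M), 26) + d) = 1/((-12 + (2 - 1*0)) - 2520) = 1/((-12 + (2 + 0)) - 2520) = 1/((-12 + 2) - 2520) = 1/(-10 - 2520) = 1/(-2530) = -1/2530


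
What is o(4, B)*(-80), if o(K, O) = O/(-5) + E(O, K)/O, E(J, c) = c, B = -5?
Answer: -16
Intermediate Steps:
o(K, O) = -O/5 + K/O (o(K, O) = O/(-5) + K/O = O*(-1/5) + K/O = -O/5 + K/O)
o(4, B)*(-80) = (-1/5*(-5) + 4/(-5))*(-80) = (1 + 4*(-1/5))*(-80) = (1 - 4/5)*(-80) = (1/5)*(-80) = -16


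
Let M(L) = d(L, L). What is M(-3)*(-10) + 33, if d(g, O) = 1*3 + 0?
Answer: 3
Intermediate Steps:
d(g, O) = 3 (d(g, O) = 3 + 0 = 3)
M(L) = 3
M(-3)*(-10) + 33 = 3*(-10) + 33 = -30 + 33 = 3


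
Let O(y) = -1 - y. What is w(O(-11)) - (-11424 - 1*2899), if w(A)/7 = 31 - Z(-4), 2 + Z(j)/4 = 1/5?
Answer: 72952/5 ≈ 14590.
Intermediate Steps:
Z(j) = -36/5 (Z(j) = -8 + 4*(1/5) = -8 + 4*(1*(⅕)) = -8 + 4*(⅕) = -8 + ⅘ = -36/5)
w(A) = 1337/5 (w(A) = 7*(31 - 1*(-36/5)) = 7*(31 + 36/5) = 7*(191/5) = 1337/5)
w(O(-11)) - (-11424 - 1*2899) = 1337/5 - (-11424 - 1*2899) = 1337/5 - (-11424 - 2899) = 1337/5 - 1*(-14323) = 1337/5 + 14323 = 72952/5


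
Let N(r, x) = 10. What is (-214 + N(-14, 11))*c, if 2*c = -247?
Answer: 25194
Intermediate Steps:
c = -247/2 (c = (1/2)*(-247) = -247/2 ≈ -123.50)
(-214 + N(-14, 11))*c = (-214 + 10)*(-247/2) = -204*(-247/2) = 25194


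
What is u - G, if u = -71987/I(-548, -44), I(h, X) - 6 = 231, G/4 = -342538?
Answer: 324654037/237 ≈ 1.3698e+6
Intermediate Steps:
G = -1370152 (G = 4*(-342538) = -1370152)
I(h, X) = 237 (I(h, X) = 6 + 231 = 237)
u = -71987/237 ≈ -303.74
u - G = -71987/237 - 1*(-1370152) = -71987/237 + 1370152 = 324654037/237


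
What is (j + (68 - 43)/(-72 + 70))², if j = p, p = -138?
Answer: 90601/4 ≈ 22650.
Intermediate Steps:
j = -138
(j + (68 - 43)/(-72 + 70))² = (-138 + (68 - 43)/(-72 + 70))² = (-138 + 25/(-2))² = (-138 + 25*(-½))² = (-138 - 25/2)² = (-301/2)² = 90601/4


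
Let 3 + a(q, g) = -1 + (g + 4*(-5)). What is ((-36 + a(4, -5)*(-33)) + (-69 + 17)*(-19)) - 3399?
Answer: -1490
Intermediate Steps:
a(q, g) = -24 + g (a(q, g) = -3 + (-1 + (g + 4*(-5))) = -3 + (-1 + (g - 20)) = -3 + (-1 + (-20 + g)) = -3 + (-21 + g) = -24 + g)
((-36 + a(4, -5)*(-33)) + (-69 + 17)*(-19)) - 3399 = ((-36 + (-24 - 5)*(-33)) + (-69 + 17)*(-19)) - 3399 = ((-36 - 29*(-33)) - 52*(-19)) - 3399 = ((-36 + 957) + 988) - 3399 = (921 + 988) - 3399 = 1909 - 3399 = -1490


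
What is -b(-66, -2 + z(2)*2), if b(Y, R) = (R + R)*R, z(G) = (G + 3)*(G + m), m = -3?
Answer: -288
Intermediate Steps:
z(G) = (-3 + G)*(3 + G) (z(G) = (G + 3)*(G - 3) = (3 + G)*(-3 + G) = (-3 + G)*(3 + G))
b(Y, R) = 2*R² (b(Y, R) = (2*R)*R = 2*R²)
-b(-66, -2 + z(2)*2) = -2*(-2 + (-9 + 2²)*2)² = -2*(-2 + (-9 + 4)*2)² = -2*(-2 - 5*2)² = -2*(-2 - 10)² = -2*(-12)² = -2*144 = -1*288 = -288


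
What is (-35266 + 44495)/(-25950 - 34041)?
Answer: -9229/59991 ≈ -0.15384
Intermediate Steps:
(-35266 + 44495)/(-25950 - 34041) = 9229/(-59991) = 9229*(-1/59991) = -9229/59991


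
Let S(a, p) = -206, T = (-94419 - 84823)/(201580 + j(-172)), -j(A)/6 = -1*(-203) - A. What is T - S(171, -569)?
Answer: 659399/3215 ≈ 205.10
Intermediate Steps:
j(A) = -1218 + 6*A (j(A) = -6*(-1*(-203) - A) = -6*(203 - A) = -1218 + 6*A)
T = -2891/3215 (T = (-94419 - 84823)/(201580 + (-1218 + 6*(-172))) = -179242/(201580 + (-1218 - 1032)) = -179242/(201580 - 2250) = -179242/199330 = -179242*1/199330 = -2891/3215 ≈ -0.89922)
T - S(171, -569) = -2891/3215 - 1*(-206) = -2891/3215 + 206 = 659399/3215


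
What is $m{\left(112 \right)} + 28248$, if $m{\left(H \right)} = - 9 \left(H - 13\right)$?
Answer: $27357$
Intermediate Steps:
$m{\left(H \right)} = 117 - 9 H$ ($m{\left(H \right)} = - 9 \left(-13 + H\right) = 117 - 9 H$)
$m{\left(112 \right)} + 28248 = \left(117 - 1008\right) + 28248 = -891 + 28248 = 27357$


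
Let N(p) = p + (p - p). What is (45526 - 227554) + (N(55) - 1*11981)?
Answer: -193954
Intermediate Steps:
N(p) = p (N(p) = p + 0 = p)
(45526 - 227554) + (N(55) - 1*11981) = (45526 - 227554) + (55 - 1*11981) = -182028 + (55 - 11981) = -182028 - 11926 = -193954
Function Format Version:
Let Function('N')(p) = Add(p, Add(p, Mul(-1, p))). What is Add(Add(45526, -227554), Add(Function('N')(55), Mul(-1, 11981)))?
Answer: -193954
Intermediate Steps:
Function('N')(p) = p (Function('N')(p) = Add(p, 0) = p)
Add(Add(45526, -227554), Add(Function('N')(55), Mul(-1, 11981))) = Add(Add(45526, -227554), Add(55, Mul(-1, 11981))) = Add(-182028, Add(55, -11981)) = Add(-182028, -11926) = -193954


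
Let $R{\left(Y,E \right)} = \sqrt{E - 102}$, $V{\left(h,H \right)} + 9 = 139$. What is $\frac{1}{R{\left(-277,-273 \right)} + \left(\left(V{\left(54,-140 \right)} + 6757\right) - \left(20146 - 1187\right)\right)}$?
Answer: $- \frac{4024}{48577853} - \frac{5 i \sqrt{15}}{145733559} \approx -8.2836 \cdot 10^{-5} - 1.3288 \cdot 10^{-7} i$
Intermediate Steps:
$V{\left(h,H \right)} = 130$ ($V{\left(h,H \right)} = -9 + 139 = 130$)
$R{\left(Y,E \right)} = \sqrt{-102 + E}$
$\frac{1}{R{\left(-277,-273 \right)} + \left(\left(V{\left(54,-140 \right)} + 6757\right) - \left(20146 - 1187\right)\right)} = \frac{1}{\sqrt{-102 - 273} + \left(\left(130 + 6757\right) - \left(20146 - 1187\right)\right)} = \frac{1}{\sqrt{-375} + \left(6887 - 18959\right)} = \frac{1}{5 i \sqrt{15} + \left(6887 - 18959\right)} = \frac{1}{5 i \sqrt{15} - 12072} = \frac{1}{-12072 + 5 i \sqrt{15}}$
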